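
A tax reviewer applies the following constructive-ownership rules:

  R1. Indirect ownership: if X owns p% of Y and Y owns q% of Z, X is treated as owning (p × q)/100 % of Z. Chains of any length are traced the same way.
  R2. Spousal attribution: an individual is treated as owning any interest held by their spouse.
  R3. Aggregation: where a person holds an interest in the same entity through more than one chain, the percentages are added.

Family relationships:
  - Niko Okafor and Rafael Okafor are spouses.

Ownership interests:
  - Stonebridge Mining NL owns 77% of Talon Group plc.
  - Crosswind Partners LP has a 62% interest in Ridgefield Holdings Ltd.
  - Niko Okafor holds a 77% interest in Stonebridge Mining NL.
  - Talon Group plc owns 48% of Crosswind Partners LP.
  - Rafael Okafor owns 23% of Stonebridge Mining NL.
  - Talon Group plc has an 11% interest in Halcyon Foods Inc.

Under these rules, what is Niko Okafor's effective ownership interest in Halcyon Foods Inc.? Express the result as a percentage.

8.47%

By spousal attribution (R2), Niko Okafor is treated as also owning Rafael Okafor's interest in Stonebridge Mining NL, giving 77% + 23% = 100%.
Chain via Stonebridge Mining NL → Talon Group plc (R1): 100% × 77% × 11% = 8.47% of Halcyon Foods Inc.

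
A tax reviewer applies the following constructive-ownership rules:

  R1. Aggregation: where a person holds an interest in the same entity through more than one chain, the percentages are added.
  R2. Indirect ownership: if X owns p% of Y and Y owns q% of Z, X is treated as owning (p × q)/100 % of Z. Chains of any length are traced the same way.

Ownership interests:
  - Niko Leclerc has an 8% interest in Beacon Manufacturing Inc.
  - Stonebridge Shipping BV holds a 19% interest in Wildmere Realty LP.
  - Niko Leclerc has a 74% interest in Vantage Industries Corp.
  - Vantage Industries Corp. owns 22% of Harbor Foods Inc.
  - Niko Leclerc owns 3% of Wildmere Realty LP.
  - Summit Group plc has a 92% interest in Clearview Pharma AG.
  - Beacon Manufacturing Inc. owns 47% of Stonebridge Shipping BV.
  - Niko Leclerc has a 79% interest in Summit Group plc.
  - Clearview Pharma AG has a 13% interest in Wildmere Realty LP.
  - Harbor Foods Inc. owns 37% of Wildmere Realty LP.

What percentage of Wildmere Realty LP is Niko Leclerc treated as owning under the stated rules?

19.1864%

Chain via Summit Group plc → Clearview Pharma AG (R2): 79% × 92% × 13% = 9.4484% of Wildmere Realty LP.
Chain via Beacon Manufacturing Inc. → Stonebridge Shipping BV (R2): 8% × 47% × 19% = 0.7144% of Wildmere Realty LP.
Chain via Vantage Industries Corp. → Harbor Foods Inc. (R2): 74% × 22% × 37% = 6.0236% of Wildmere Realty LP.
Direct interest in Wildmere Realty LP: 3%.
Aggregating (R1): 9.4484% + 0.7144% + 6.0236% + 3% = 19.1864%.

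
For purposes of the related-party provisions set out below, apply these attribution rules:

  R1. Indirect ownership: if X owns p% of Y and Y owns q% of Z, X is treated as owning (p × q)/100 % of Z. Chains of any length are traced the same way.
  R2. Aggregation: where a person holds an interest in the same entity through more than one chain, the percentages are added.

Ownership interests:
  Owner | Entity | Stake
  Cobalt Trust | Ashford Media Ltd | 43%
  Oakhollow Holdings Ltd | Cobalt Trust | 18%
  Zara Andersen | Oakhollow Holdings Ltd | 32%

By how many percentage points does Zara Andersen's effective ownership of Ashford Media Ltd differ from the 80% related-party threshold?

Chain via Oakhollow Holdings Ltd → Cobalt Trust (R1): 32% × 18% × 43% = 2.4768% of Ashford Media Ltd.
2.4768% falls short of the 80% threshold by 77.5232 percentage points.

77.5232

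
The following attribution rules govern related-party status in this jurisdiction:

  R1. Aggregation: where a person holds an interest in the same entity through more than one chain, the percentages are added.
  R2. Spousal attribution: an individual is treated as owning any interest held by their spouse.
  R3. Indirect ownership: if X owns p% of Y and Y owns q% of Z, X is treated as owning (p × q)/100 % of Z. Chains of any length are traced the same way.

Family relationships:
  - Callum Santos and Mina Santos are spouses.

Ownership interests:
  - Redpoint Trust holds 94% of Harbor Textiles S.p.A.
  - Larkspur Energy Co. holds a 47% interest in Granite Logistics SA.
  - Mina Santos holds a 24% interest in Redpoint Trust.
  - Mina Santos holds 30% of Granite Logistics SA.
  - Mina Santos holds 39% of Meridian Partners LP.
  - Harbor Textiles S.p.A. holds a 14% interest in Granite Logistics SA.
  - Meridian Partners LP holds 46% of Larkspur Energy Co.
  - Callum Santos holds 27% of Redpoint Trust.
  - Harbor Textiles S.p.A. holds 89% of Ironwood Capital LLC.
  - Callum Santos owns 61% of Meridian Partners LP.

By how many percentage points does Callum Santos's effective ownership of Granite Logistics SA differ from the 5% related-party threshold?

By spousal attribution (R2), Callum Santos is treated as also owning Mina Santos's interest in Meridian Partners LP, giving 61% + 39% = 100%.
By spousal attribution (R2), Callum Santos is treated as also owning Mina Santos's interest in Redpoint Trust, giving 27% + 24% = 51%.
By spousal attribution (R2), Callum Santos is treated as owning Mina Santos's 30% interest in Granite Logistics SA.
Chain via Meridian Partners LP → Larkspur Energy Co. (R3): 100% × 46% × 47% = 21.62% of Granite Logistics SA.
Chain via Redpoint Trust → Harbor Textiles S.p.A. (R3): 51% × 94% × 14% = 6.7116% of Granite Logistics SA.
Direct interest in Granite Logistics SA: 30%.
Aggregating (R1): 21.62% + 6.7116% + 30% = 58.3316%.
58.3316% exceeds the 5% threshold by 53.3316 percentage points.

53.3316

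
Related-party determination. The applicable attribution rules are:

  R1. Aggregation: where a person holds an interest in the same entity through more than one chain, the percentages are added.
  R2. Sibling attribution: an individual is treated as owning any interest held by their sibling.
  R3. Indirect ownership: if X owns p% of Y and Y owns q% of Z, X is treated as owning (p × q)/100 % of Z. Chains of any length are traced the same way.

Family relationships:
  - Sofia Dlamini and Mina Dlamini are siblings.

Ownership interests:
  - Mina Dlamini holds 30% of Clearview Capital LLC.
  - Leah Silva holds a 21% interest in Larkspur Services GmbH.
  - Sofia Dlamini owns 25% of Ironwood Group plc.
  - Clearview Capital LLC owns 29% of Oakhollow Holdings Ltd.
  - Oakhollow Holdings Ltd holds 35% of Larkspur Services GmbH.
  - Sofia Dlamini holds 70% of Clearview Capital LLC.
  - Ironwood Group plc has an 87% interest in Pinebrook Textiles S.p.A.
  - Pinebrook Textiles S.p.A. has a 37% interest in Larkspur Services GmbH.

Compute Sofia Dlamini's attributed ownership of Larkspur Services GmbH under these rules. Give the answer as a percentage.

By sibling attribution (R2), Sofia Dlamini is treated as also owning Mina Dlamini's interest in Clearview Capital LLC, giving 70% + 30% = 100%.
Chain via Clearview Capital LLC → Oakhollow Holdings Ltd (R3): 100% × 29% × 35% = 10.15% of Larkspur Services GmbH.
Chain via Ironwood Group plc → Pinebrook Textiles S.p.A. (R3): 25% × 87% × 37% = 8.0475% of Larkspur Services GmbH.
Aggregating (R1): 10.15% + 8.0475% = 18.1975%.

18.1975%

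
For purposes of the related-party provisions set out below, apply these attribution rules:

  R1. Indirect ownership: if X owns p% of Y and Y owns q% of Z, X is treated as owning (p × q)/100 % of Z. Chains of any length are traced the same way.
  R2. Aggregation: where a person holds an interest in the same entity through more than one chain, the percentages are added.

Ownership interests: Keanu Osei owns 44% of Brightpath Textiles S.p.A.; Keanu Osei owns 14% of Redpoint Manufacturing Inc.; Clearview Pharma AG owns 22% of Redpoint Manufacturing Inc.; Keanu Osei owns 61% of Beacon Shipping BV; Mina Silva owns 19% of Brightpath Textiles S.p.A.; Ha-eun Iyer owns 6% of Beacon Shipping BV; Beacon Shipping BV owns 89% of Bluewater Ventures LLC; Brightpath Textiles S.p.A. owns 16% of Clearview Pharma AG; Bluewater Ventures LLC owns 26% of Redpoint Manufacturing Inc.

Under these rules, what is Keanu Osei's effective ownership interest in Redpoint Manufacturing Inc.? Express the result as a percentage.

Chain via Brightpath Textiles S.p.A. → Clearview Pharma AG (R1): 44% × 16% × 22% = 1.5488% of Redpoint Manufacturing Inc.
Chain via Beacon Shipping BV → Bluewater Ventures LLC (R1): 61% × 89% × 26% = 14.1154% of Redpoint Manufacturing Inc.
Direct interest in Redpoint Manufacturing Inc: 14%.
Aggregating (R2): 1.5488% + 14.1154% + 14% = 29.6642%.

29.6642%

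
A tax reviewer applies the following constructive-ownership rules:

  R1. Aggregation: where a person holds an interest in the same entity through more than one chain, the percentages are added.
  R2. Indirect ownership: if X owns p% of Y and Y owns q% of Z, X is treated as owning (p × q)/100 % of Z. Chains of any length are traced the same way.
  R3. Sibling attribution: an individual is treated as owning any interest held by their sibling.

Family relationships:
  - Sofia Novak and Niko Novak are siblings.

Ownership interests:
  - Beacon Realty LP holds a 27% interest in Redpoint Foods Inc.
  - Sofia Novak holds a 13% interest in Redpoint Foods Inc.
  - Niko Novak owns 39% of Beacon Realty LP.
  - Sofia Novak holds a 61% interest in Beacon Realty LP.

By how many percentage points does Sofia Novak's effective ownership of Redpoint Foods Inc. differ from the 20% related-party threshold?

20

By sibling attribution (R3), Sofia Novak is treated as also owning Niko Novak's interest in Beacon Realty LP, giving 61% + 39% = 100%.
Chain via Beacon Realty LP (R2): 100% × 27% = 27% of Redpoint Foods Inc.
Direct interest in Redpoint Foods Inc: 13%.
Aggregating (R1): 27% + 13% = 40%.
40% exceeds the 20% threshold by 20 percentage points.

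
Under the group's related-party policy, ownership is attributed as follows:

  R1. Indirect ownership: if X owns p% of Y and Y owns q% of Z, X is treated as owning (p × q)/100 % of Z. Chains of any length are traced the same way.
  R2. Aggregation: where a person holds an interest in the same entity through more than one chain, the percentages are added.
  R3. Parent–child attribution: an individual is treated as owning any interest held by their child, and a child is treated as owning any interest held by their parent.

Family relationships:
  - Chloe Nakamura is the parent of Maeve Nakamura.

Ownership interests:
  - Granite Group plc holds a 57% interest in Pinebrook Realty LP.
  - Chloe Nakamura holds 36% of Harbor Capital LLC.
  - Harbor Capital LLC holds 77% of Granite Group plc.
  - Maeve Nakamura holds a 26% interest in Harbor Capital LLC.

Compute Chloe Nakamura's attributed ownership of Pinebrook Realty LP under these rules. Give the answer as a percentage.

27.2118%

By parent–child attribution (R3), Chloe Nakamura is treated as also owning Maeve Nakamura's interest in Harbor Capital LLC, giving 36% + 26% = 62%.
Chain via Harbor Capital LLC → Granite Group plc (R1): 62% × 77% × 57% = 27.2118% of Pinebrook Realty LP.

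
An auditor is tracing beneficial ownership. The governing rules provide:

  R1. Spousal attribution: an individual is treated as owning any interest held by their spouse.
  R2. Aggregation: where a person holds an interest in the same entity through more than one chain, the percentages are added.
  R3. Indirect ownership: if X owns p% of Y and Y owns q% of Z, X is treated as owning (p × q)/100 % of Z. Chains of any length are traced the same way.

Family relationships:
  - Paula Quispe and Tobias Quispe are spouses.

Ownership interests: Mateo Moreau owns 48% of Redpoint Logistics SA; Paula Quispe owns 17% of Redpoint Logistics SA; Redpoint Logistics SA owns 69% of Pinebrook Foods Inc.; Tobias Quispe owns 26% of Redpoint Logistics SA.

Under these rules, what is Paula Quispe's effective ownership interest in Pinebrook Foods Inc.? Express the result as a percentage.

By spousal attribution (R1), Paula Quispe is treated as also owning Tobias Quispe's interest in Redpoint Logistics SA, giving 17% + 26% = 43%.
Chain via Redpoint Logistics SA (R3): 43% × 69% = 29.67% of Pinebrook Foods Inc.

29.67%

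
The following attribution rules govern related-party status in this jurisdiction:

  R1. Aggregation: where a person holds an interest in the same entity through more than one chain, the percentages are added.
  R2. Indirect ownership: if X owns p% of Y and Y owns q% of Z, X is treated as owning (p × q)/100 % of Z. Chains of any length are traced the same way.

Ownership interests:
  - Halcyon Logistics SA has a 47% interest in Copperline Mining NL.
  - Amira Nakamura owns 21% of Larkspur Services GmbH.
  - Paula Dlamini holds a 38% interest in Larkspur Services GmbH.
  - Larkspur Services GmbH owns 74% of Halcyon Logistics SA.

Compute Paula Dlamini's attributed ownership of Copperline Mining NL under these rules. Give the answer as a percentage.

13.2164%

Chain via Larkspur Services GmbH → Halcyon Logistics SA (R2): 38% × 74% × 47% = 13.2164% of Copperline Mining NL.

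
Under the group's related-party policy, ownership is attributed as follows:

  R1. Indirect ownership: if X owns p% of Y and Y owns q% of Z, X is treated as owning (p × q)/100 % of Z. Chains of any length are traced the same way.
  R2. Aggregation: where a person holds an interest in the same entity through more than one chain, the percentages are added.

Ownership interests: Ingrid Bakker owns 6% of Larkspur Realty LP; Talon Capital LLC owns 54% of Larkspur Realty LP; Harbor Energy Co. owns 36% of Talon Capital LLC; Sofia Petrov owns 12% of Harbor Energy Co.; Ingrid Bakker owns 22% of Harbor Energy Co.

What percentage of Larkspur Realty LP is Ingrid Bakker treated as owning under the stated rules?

10.2768%

Chain via Harbor Energy Co. → Talon Capital LLC (R1): 22% × 36% × 54% = 4.2768% of Larkspur Realty LP.
Direct interest in Larkspur Realty LP: 6%.
Aggregating (R2): 4.2768% + 6% = 10.2768%.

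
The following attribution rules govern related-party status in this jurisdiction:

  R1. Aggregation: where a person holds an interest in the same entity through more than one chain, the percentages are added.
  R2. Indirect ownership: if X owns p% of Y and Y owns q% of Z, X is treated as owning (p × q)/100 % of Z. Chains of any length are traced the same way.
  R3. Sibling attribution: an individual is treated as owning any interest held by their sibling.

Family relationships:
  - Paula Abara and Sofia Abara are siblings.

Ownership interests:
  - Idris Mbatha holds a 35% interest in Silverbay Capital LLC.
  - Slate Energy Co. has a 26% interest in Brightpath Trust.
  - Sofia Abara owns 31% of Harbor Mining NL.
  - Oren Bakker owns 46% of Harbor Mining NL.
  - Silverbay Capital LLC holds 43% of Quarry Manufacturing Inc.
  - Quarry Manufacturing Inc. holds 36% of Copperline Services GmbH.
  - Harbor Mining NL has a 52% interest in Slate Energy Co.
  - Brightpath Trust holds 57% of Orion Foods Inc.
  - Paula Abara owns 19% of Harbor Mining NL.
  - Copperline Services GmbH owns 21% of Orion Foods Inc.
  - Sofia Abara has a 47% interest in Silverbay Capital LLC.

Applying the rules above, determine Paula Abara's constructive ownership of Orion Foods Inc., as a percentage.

By sibling attribution (R3), Paula Abara is treated as also owning Sofia Abara's interest in Harbor Mining NL, giving 19% + 31% = 50%.
By sibling attribution (R3), Paula Abara is treated as owning Sofia Abara's 47% interest in Silverbay Capital LLC.
Chain via Harbor Mining NL → Slate Energy Co. → Brightpath Trust (R2): 50% × 52% × 26% × 57% = 3.8532% of Orion Foods Inc.
Chain via Silverbay Capital LLC → Quarry Manufacturing Inc. → Copperline Services GmbH (R2): 47% × 43% × 36% × 21% = 1.527876% of Orion Foods Inc.
Aggregating (R1): 3.8532% + 1.527876% = 5.381076%.

5.381076%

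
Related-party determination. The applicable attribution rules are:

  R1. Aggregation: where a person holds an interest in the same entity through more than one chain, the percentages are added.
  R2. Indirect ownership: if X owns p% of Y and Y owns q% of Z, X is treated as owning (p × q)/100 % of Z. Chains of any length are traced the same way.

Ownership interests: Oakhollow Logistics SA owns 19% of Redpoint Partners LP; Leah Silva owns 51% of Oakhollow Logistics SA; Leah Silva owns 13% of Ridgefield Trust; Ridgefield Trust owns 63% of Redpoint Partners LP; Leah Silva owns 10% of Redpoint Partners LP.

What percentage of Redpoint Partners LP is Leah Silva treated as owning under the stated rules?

27.88%

Chain via Ridgefield Trust (R2): 13% × 63% = 8.19% of Redpoint Partners LP.
Chain via Oakhollow Logistics SA (R2): 51% × 19% = 9.69% of Redpoint Partners LP.
Direct interest in Redpoint Partners LP: 10%.
Aggregating (R1): 8.19% + 9.69% + 10% = 27.88%.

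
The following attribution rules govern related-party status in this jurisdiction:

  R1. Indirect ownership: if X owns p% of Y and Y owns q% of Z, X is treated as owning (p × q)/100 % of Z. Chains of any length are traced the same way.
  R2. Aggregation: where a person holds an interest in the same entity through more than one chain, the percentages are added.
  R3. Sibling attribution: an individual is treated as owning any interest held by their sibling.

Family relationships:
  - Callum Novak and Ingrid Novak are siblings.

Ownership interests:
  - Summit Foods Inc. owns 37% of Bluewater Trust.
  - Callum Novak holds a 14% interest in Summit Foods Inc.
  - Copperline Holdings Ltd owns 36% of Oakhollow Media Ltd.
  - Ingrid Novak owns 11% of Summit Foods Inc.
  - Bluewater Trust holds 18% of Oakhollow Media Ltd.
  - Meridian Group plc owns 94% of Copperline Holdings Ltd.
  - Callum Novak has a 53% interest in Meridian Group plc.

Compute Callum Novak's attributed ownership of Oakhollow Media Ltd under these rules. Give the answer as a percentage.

By sibling attribution (R3), Callum Novak is treated as also owning Ingrid Novak's interest in Summit Foods Inc, giving 14% + 11% = 25%.
Chain via Summit Foods Inc. → Bluewater Trust (R1): 25% × 37% × 18% = 1.665% of Oakhollow Media Ltd.
Chain via Meridian Group plc → Copperline Holdings Ltd (R1): 53% × 94% × 36% = 17.9352% of Oakhollow Media Ltd.
Aggregating (R2): 1.665% + 17.9352% = 19.6002%.

19.6002%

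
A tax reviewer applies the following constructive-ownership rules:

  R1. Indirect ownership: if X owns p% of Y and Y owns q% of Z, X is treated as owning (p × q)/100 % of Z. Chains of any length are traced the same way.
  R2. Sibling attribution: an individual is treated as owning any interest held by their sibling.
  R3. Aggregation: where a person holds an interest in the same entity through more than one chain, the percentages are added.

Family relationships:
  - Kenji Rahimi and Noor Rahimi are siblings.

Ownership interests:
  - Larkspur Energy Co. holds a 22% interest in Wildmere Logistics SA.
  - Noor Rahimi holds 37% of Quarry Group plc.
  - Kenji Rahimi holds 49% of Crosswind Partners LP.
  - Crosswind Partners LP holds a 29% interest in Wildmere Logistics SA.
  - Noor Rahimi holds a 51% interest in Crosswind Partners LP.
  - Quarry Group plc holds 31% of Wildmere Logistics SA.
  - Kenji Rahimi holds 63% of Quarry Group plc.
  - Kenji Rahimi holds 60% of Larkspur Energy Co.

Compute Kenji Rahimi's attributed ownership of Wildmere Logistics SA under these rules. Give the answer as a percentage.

By sibling attribution (R2), Kenji Rahimi is treated as also owning Noor Rahimi's interest in Crosswind Partners LP, giving 49% + 51% = 100%.
By sibling attribution (R2), Kenji Rahimi is treated as also owning Noor Rahimi's interest in Quarry Group plc, giving 63% + 37% = 100%.
Chain via Crosswind Partners LP (R1): 100% × 29% = 29% of Wildmere Logistics SA.
Chain via Quarry Group plc (R1): 100% × 31% = 31% of Wildmere Logistics SA.
Chain via Larkspur Energy Co. (R1): 60% × 22% = 13.2% of Wildmere Logistics SA.
Aggregating (R3): 29% + 31% + 13.2% = 73.2%.

73.2%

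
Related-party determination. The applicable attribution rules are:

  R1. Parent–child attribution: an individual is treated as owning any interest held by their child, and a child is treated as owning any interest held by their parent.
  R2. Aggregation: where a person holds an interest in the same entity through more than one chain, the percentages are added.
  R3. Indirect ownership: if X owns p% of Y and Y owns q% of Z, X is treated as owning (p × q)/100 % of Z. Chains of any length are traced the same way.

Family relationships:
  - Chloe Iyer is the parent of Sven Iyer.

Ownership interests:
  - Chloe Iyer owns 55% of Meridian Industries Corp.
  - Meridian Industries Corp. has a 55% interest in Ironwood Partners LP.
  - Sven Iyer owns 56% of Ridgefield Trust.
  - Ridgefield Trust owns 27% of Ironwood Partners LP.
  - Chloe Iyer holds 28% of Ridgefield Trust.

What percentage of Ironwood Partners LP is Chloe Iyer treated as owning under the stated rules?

By parent–child attribution (R1), Chloe Iyer is treated as also owning Sven Iyer's interest in Ridgefield Trust, giving 28% + 56% = 84%.
Chain via Ridgefield Trust (R3): 84% × 27% = 22.68% of Ironwood Partners LP.
Chain via Meridian Industries Corp. (R3): 55% × 55% = 30.25% of Ironwood Partners LP.
Aggregating (R2): 22.68% + 30.25% = 52.93%.

52.93%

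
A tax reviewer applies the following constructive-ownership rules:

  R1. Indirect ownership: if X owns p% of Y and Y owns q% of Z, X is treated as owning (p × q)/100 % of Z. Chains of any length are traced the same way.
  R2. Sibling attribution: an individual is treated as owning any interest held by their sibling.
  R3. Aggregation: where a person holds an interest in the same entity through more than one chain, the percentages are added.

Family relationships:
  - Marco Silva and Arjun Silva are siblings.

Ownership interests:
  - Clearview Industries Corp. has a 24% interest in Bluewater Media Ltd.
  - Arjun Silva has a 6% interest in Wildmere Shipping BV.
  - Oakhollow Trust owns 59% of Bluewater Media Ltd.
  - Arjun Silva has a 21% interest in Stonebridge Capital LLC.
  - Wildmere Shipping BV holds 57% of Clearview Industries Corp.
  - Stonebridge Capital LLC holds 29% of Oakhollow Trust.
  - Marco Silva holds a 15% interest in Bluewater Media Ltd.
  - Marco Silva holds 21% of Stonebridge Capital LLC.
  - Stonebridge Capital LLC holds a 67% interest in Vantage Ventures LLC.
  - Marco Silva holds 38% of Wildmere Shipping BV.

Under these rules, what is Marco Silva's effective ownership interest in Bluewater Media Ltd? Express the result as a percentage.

By sibling attribution (R2), Marco Silva is treated as also owning Arjun Silva's interest in Stonebridge Capital LLC, giving 21% + 21% = 42%.
By sibling attribution (R2), Marco Silva is treated as also owning Arjun Silva's interest in Wildmere Shipping BV, giving 38% + 6% = 44%.
Chain via Stonebridge Capital LLC → Oakhollow Trust (R1): 42% × 29% × 59% = 7.1862% of Bluewater Media Ltd.
Chain via Wildmere Shipping BV → Clearview Industries Corp. (R1): 44% × 57% × 24% = 6.0192% of Bluewater Media Ltd.
Direct interest in Bluewater Media Ltd: 15%.
Aggregating (R3): 7.1862% + 6.0192% + 15% = 28.2054%.

28.2054%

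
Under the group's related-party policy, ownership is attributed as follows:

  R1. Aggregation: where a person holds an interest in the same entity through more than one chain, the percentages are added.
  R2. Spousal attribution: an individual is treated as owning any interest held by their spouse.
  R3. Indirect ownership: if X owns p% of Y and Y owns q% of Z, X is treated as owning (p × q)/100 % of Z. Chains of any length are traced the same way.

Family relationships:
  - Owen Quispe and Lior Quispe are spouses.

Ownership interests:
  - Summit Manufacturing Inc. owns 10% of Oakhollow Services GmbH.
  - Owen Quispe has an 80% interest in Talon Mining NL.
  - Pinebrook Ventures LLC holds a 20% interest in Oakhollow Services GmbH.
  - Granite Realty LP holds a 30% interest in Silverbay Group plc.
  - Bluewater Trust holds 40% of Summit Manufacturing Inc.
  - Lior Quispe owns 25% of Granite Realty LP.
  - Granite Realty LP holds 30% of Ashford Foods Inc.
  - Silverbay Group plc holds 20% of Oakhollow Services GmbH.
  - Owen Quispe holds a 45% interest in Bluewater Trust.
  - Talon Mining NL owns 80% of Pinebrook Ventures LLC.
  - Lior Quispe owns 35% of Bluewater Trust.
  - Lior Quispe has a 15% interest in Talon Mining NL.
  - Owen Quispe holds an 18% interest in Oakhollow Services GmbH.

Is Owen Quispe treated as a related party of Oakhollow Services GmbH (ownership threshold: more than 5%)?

Yes

By spousal attribution (R2), Owen Quispe is treated as also owning Lior Quispe's interest in Talon Mining NL, giving 80% + 15% = 95%.
By spousal attribution (R2), Owen Quispe is treated as also owning Lior Quispe's interest in Bluewater Trust, giving 45% + 35% = 80%.
By spousal attribution (R2), Owen Quispe is treated as owning Lior Quispe's 25% interest in Granite Realty LP.
Chain via Talon Mining NL → Pinebrook Ventures LLC (R3): 95% × 80% × 20% = 15.2% of Oakhollow Services GmbH.
Chain via Bluewater Trust → Summit Manufacturing Inc. (R3): 80% × 40% × 10% = 3.2% of Oakhollow Services GmbH.
Direct interest in Oakhollow Services GmbH: 18%.
Chain via Granite Realty LP → Silverbay Group plc (R3): 25% × 30% × 20% = 1.5% of Oakhollow Services GmbH.
Aggregating (R1): 15.2% + 3.2% + 18% + 1.5% = 37.9%.
37.9% exceeds the 5% threshold, so Owen is a related party to Oakhollow Services GmbH.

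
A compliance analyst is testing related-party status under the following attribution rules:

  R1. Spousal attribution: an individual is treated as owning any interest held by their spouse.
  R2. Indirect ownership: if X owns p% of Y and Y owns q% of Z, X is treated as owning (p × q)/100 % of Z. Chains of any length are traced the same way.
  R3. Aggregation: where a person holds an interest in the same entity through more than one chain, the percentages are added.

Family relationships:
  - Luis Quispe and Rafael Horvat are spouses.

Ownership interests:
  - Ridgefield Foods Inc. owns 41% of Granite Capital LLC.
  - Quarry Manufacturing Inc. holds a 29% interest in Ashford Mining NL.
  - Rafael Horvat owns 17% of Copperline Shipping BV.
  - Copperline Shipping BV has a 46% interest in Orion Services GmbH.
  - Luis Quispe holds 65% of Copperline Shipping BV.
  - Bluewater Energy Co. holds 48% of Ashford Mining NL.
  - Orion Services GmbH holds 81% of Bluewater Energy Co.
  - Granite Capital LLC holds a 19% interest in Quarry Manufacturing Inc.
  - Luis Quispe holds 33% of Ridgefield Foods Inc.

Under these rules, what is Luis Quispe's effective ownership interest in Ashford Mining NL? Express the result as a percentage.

By spousal attribution (R1), Luis Quispe is treated as also owning Rafael Horvat's interest in Copperline Shipping BV, giving 65% + 17% = 82%.
Chain via Copperline Shipping BV → Orion Services GmbH → Bluewater Energy Co. (R2): 82% × 46% × 81% × 48% = 14.665536% of Ashford Mining NL.
Chain via Ridgefield Foods Inc. → Granite Capital LLC → Quarry Manufacturing Inc. (R2): 33% × 41% × 19% × 29% = 0.745503% of Ashford Mining NL.
Aggregating (R3): 14.665536% + 0.745503% = 15.411039%.

15.411039%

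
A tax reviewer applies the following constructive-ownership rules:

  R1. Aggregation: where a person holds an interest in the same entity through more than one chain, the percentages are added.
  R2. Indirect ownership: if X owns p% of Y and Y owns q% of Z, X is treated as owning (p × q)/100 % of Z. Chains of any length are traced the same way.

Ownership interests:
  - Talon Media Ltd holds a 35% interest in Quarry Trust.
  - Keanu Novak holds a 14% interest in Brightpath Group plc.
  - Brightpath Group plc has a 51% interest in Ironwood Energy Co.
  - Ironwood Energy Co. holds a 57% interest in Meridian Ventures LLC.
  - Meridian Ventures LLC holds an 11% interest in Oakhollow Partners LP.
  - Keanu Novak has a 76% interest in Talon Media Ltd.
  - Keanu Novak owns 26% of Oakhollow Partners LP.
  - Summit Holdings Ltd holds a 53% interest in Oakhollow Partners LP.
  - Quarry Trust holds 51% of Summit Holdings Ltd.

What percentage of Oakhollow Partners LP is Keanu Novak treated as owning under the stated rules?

Chain via Talon Media Ltd → Quarry Trust → Summit Holdings Ltd (R2): 76% × 35% × 51% × 53% = 7.18998% of Oakhollow Partners LP.
Chain via Brightpath Group plc → Ironwood Energy Co. → Meridian Ventures LLC (R2): 14% × 51% × 57% × 11% = 0.447678% of Oakhollow Partners LP.
Direct interest in Oakhollow Partners LP: 26%.
Aggregating (R1): 7.18998% + 0.447678% + 26% = 33.637658%.

33.637658%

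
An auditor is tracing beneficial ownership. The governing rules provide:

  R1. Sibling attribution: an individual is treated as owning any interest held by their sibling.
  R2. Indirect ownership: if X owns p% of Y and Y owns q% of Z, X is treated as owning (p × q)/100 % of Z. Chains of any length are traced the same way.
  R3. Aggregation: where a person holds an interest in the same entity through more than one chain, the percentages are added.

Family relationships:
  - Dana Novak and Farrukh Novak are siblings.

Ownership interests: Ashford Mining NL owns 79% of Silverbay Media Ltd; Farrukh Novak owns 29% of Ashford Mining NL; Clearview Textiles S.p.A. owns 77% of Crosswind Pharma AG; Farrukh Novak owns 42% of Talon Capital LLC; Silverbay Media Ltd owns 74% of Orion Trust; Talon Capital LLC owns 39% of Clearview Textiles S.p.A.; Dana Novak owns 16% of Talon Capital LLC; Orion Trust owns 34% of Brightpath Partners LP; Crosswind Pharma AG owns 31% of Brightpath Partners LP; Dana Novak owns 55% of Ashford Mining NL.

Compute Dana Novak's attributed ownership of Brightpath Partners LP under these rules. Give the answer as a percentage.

22.09557%

By sibling attribution (R1), Dana Novak is treated as also owning Farrukh Novak's interest in Talon Capital LLC, giving 16% + 42% = 58%.
By sibling attribution (R1), Dana Novak is treated as also owning Farrukh Novak's interest in Ashford Mining NL, giving 55% + 29% = 84%.
Chain via Talon Capital LLC → Clearview Textiles S.p.A. → Crosswind Pharma AG (R2): 58% × 39% × 77% × 31% = 5.399394% of Brightpath Partners LP.
Chain via Ashford Mining NL → Silverbay Media Ltd → Orion Trust (R2): 84% × 79% × 74% × 34% = 16.696176% of Brightpath Partners LP.
Aggregating (R3): 5.399394% + 16.696176% = 22.09557%.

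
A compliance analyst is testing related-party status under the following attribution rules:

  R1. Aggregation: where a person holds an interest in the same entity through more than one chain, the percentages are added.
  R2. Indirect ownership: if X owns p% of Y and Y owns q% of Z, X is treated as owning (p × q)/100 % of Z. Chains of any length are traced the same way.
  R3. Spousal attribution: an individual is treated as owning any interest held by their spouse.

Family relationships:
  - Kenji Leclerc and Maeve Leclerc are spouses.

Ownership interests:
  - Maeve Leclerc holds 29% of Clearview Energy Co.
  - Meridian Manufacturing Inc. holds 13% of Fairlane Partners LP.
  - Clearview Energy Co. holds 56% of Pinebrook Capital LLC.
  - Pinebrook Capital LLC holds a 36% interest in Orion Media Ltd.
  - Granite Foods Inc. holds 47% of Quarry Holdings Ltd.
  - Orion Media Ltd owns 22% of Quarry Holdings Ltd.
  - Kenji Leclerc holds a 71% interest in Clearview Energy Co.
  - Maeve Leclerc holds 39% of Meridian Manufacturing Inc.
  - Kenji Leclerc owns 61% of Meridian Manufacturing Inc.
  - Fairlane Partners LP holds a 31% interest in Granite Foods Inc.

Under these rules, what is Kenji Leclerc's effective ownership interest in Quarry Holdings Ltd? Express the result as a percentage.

By spousal attribution (R3), Kenji Leclerc is treated as also owning Maeve Leclerc's interest in Clearview Energy Co, giving 71% + 29% = 100%.
By spousal attribution (R3), Kenji Leclerc is treated as also owning Maeve Leclerc's interest in Meridian Manufacturing Inc, giving 61% + 39% = 100%.
Chain via Clearview Energy Co. → Pinebrook Capital LLC → Orion Media Ltd (R2): 100% × 56% × 36% × 22% = 4.4352% of Quarry Holdings Ltd.
Chain via Meridian Manufacturing Inc. → Fairlane Partners LP → Granite Foods Inc. (R2): 100% × 13% × 31% × 47% = 1.8941% of Quarry Holdings Ltd.
Aggregating (R1): 4.4352% + 1.8941% = 6.3293%.

6.3293%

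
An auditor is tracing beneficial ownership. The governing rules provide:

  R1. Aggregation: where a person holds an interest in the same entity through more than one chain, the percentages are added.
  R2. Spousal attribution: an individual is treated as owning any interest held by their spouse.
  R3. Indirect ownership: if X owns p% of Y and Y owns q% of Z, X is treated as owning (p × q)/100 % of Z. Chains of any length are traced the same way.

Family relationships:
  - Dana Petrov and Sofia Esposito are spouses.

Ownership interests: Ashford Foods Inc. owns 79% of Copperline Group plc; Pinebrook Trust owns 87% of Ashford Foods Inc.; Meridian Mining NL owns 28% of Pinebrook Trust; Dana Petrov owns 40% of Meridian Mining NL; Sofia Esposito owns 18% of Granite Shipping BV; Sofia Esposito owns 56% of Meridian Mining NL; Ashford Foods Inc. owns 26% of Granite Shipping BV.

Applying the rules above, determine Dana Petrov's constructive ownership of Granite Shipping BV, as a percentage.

By spousal attribution (R2), Dana Petrov is treated as also owning Sofia Esposito's interest in Meridian Mining NL, giving 40% + 56% = 96%.
By spousal attribution (R2), Dana Petrov is treated as owning Sofia Esposito's 18% interest in Granite Shipping BV.
Chain via Meridian Mining NL → Pinebrook Trust → Ashford Foods Inc. (R3): 96% × 28% × 87% × 26% = 6.080256% of Granite Shipping BV.
Direct interest in Granite Shipping BV: 18%.
Aggregating (R1): 6.080256% + 18% = 24.080256%.

24.080256%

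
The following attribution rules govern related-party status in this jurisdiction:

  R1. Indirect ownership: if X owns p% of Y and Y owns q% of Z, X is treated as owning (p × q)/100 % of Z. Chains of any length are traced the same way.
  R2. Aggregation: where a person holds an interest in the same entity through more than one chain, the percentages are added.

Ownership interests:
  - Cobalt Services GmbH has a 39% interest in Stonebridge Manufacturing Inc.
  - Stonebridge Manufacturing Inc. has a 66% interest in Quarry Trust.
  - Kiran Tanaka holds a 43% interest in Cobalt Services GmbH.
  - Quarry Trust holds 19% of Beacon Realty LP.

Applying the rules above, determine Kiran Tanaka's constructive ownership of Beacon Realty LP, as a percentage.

2.102958%

Chain via Cobalt Services GmbH → Stonebridge Manufacturing Inc. → Quarry Trust (R1): 43% × 39% × 66% × 19% = 2.102958% of Beacon Realty LP.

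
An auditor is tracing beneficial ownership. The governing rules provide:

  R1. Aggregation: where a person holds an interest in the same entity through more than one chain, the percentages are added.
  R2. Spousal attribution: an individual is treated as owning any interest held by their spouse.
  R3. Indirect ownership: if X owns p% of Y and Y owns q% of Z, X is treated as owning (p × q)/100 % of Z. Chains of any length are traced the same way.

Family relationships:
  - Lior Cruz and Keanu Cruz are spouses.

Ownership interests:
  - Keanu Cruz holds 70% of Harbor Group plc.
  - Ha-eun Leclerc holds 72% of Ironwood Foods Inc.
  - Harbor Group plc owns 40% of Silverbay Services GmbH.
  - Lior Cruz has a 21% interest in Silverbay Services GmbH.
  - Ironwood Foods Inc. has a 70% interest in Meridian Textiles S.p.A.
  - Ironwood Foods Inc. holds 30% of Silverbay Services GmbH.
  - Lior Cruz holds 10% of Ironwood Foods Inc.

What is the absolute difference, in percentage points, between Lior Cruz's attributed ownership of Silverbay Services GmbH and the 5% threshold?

47

By spousal attribution (R2), Lior Cruz is treated as owning Keanu Cruz's 70% interest in Harbor Group plc.
Chain via Ironwood Foods Inc. (R3): 10% × 30% = 3% of Silverbay Services GmbH.
Direct interest in Silverbay Services GmbH: 21%.
Chain via Harbor Group plc (R3): 70% × 40% = 28% of Silverbay Services GmbH.
Aggregating (R1): 3% + 21% + 28% = 52%.
52% exceeds the 5% threshold by 47 percentage points.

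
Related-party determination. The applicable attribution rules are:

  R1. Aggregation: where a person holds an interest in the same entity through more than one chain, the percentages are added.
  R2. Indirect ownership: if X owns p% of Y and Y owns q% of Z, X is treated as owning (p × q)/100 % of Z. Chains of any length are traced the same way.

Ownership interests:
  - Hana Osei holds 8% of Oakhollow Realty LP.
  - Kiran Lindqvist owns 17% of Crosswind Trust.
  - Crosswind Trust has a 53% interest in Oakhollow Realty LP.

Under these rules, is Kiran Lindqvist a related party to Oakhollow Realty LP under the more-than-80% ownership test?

No

Chain via Crosswind Trust (R2): 17% × 53% = 9.01% of Oakhollow Realty LP.
9.01% does not exceed the 80% threshold, so Kiran is not a related party to Oakhollow Realty LP.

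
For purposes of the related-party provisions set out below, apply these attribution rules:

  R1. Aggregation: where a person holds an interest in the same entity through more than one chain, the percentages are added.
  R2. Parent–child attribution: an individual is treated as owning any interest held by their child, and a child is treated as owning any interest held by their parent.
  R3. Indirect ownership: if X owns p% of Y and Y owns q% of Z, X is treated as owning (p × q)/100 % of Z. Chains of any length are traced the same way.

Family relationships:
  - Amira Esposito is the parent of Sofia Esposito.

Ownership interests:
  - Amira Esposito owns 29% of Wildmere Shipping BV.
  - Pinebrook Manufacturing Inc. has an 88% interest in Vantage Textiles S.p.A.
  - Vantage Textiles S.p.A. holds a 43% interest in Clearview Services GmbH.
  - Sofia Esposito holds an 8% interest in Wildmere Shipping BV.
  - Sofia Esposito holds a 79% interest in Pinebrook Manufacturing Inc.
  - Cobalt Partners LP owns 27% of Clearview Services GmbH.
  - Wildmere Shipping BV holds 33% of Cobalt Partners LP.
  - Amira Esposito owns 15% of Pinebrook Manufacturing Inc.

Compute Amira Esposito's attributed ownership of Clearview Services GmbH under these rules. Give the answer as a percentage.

38.8663%

By parent–child attribution (R2), Amira Esposito is treated as also owning Sofia Esposito's interest in Wildmere Shipping BV, giving 29% + 8% = 37%.
By parent–child attribution (R2), Amira Esposito is treated as also owning Sofia Esposito's interest in Pinebrook Manufacturing Inc, giving 15% + 79% = 94%.
Chain via Wildmere Shipping BV → Cobalt Partners LP (R3): 37% × 33% × 27% = 3.2967% of Clearview Services GmbH.
Chain via Pinebrook Manufacturing Inc. → Vantage Textiles S.p.A. (R3): 94% × 88% × 43% = 35.5696% of Clearview Services GmbH.
Aggregating (R1): 3.2967% + 35.5696% = 38.8663%.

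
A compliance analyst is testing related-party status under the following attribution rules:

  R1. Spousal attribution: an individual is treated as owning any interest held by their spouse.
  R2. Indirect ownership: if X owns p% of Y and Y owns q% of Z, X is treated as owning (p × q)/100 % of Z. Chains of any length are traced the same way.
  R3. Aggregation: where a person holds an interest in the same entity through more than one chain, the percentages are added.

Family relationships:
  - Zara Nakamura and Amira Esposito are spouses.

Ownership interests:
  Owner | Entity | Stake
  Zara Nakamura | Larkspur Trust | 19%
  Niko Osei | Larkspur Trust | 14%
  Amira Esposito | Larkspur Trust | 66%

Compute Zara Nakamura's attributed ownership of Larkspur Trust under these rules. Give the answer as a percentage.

By spousal attribution (R1), Zara Nakamura is treated as also owning Amira Esposito's interest in Larkspur Trust, giving 19% + 66% = 85%.
Direct interest in Larkspur Trust: 85%.

85%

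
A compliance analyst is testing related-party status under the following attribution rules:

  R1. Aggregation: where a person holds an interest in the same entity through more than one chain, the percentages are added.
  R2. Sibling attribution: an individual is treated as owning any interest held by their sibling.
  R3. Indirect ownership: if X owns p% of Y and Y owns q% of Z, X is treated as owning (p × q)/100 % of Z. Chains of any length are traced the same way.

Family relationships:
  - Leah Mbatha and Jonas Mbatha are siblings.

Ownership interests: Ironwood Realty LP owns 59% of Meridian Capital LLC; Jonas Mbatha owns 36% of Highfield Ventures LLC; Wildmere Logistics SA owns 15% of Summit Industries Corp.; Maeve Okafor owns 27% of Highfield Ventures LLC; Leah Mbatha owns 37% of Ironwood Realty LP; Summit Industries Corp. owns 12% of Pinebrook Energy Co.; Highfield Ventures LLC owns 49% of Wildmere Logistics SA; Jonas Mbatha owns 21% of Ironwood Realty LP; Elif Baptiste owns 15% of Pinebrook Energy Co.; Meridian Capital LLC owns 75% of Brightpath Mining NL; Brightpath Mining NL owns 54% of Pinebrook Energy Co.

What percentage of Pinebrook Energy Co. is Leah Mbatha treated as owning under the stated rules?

By sibling attribution (R2), Leah Mbatha is treated as also owning Jonas Mbatha's interest in Ironwood Realty LP, giving 37% + 21% = 58%.
By sibling attribution (R2), Leah Mbatha is treated as owning Jonas Mbatha's 36% interest in Highfield Ventures LLC.
Chain via Ironwood Realty LP → Meridian Capital LLC → Brightpath Mining NL (R3): 58% × 59% × 75% × 54% = 13.8591% of Pinebrook Energy Co.
Chain via Highfield Ventures LLC → Wildmere Logistics SA → Summit Industries Corp. (R3): 36% × 49% × 15% × 12% = 0.31752% of Pinebrook Energy Co.
Aggregating (R1): 13.8591% + 0.31752% = 14.17662%.

14.17662%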